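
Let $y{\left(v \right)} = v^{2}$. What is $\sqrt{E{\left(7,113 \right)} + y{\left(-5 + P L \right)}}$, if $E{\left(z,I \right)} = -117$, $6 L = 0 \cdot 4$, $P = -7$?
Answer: $2 i \sqrt{23} \approx 9.5917 i$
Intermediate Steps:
$L = 0$ ($L = \frac{0 \cdot 4}{6} = \frac{1}{6} \cdot 0 = 0$)
$\sqrt{E{\left(7,113 \right)} + y{\left(-5 + P L \right)}} = \sqrt{-117 + \left(-5 - 0\right)^{2}} = \sqrt{-117 + \left(-5 + 0\right)^{2}} = \sqrt{-117 + \left(-5\right)^{2}} = \sqrt{-117 + 25} = \sqrt{-92} = 2 i \sqrt{23}$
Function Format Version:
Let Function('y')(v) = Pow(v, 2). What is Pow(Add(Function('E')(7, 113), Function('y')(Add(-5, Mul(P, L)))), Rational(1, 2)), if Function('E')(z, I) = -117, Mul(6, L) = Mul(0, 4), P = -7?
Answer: Mul(2, I, Pow(23, Rational(1, 2))) ≈ Mul(9.5917, I)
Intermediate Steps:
L = 0 (L = Mul(Rational(1, 6), Mul(0, 4)) = Mul(Rational(1, 6), 0) = 0)
Pow(Add(Function('E')(7, 113), Function('y')(Add(-5, Mul(P, L)))), Rational(1, 2)) = Pow(Add(-117, Pow(Add(-5, Mul(-7, 0)), 2)), Rational(1, 2)) = Pow(Add(-117, Pow(Add(-5, 0), 2)), Rational(1, 2)) = Pow(Add(-117, Pow(-5, 2)), Rational(1, 2)) = Pow(Add(-117, 25), Rational(1, 2)) = Pow(-92, Rational(1, 2)) = Mul(2, I, Pow(23, Rational(1, 2)))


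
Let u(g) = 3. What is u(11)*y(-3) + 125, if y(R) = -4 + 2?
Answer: 119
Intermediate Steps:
y(R) = -2
u(11)*y(-3) + 125 = 3*(-2) + 125 = -6 + 125 = 119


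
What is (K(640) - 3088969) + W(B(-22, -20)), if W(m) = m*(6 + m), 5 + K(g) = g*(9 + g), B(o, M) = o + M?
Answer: -2672102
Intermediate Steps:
B(o, M) = M + o
K(g) = -5 + g*(9 + g)
(K(640) - 3088969) + W(B(-22, -20)) = ((-5 + 640**2 + 9*640) - 3088969) + (-20 - 22)*(6 + (-20 - 22)) = ((-5 + 409600 + 5760) - 3088969) - 42*(6 - 42) = (415355 - 3088969) - 42*(-36) = -2673614 + 1512 = -2672102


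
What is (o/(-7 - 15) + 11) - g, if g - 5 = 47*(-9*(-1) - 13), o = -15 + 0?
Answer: 4283/22 ≈ 194.68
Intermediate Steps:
o = -15
g = -183 (g = 5 + 47*(-9*(-1) - 13) = 5 + 47*(9 - 13) = 5 + 47*(-4) = 5 - 188 = -183)
(o/(-7 - 15) + 11) - g = (-15/(-7 - 15) + 11) - 1*(-183) = (-15/(-22) + 11) + 183 = (-15*(-1/22) + 11) + 183 = (15/22 + 11) + 183 = 257/22 + 183 = 4283/22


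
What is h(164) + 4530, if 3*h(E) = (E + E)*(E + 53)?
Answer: 84766/3 ≈ 28255.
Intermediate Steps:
h(E) = 2*E*(53 + E)/3 (h(E) = ((E + E)*(E + 53))/3 = ((2*E)*(53 + E))/3 = (2*E*(53 + E))/3 = 2*E*(53 + E)/3)
h(164) + 4530 = (2/3)*164*(53 + 164) + 4530 = (2/3)*164*217 + 4530 = 71176/3 + 4530 = 84766/3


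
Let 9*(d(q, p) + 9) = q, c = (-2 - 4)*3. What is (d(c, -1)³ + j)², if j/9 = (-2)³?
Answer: 1968409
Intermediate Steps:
c = -18 (c = -6*3 = -18)
d(q, p) = -9 + q/9
j = -72 (j = 9*(-2)³ = 9*(-8) = -72)
(d(c, -1)³ + j)² = ((-9 + (⅑)*(-18))³ - 72)² = ((-9 - 2)³ - 72)² = ((-11)³ - 72)² = (-1331 - 72)² = (-1403)² = 1968409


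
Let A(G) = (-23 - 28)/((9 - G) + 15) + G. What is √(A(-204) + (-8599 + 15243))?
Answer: √9299037/38 ≈ 80.248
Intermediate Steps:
A(G) = G - 51/(24 - G) (A(G) = -51/(24 - G) + G = G - 51/(24 - G))
√(A(-204) + (-8599 + 15243)) = √((51 + (-204)² - 24*(-204))/(-24 - 204) + (-8599 + 15243)) = √((51 + 41616 + 4896)/(-228) + 6644) = √(-1/228*46563 + 6644) = √(-15521/76 + 6644) = √(489423/76) = √9299037/38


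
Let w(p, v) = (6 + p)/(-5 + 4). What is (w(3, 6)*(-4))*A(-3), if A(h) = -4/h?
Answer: 48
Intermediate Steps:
w(p, v) = -6 - p (w(p, v) = (6 + p)/(-1) = (6 + p)*(-1) = -6 - p)
(w(3, 6)*(-4))*A(-3) = ((-6 - 1*3)*(-4))*(-4/(-3)) = ((-6 - 3)*(-4))*(-4*(-⅓)) = -9*(-4)*(4/3) = 36*(4/3) = 48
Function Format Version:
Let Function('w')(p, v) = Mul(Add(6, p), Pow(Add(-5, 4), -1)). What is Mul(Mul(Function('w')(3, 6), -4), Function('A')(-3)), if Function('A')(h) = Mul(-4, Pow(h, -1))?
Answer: 48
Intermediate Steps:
Function('w')(p, v) = Add(-6, Mul(-1, p)) (Function('w')(p, v) = Mul(Add(6, p), Pow(-1, -1)) = Mul(Add(6, p), -1) = Add(-6, Mul(-1, p)))
Mul(Mul(Function('w')(3, 6), -4), Function('A')(-3)) = Mul(Mul(Add(-6, Mul(-1, 3)), -4), Mul(-4, Pow(-3, -1))) = Mul(Mul(Add(-6, -3), -4), Mul(-4, Rational(-1, 3))) = Mul(Mul(-9, -4), Rational(4, 3)) = Mul(36, Rational(4, 3)) = 48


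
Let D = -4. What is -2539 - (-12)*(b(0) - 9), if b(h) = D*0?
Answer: -2647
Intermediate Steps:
b(h) = 0 (b(h) = -4*0 = 0)
-2539 - (-12)*(b(0) - 9) = -2539 - (-12)*(0 - 9) = -2539 - (-12)*(-9) = -2539 - 1*108 = -2539 - 108 = -2647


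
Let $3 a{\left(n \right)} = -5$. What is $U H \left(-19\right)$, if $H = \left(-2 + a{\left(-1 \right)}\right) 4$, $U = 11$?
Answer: $\frac{9196}{3} \approx 3065.3$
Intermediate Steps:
$a{\left(n \right)} = - \frac{5}{3}$ ($a{\left(n \right)} = \frac{1}{3} \left(-5\right) = - \frac{5}{3}$)
$H = - \frac{44}{3}$ ($H = \left(-2 - \frac{5}{3}\right) 4 = \left(- \frac{11}{3}\right) 4 = - \frac{44}{3} \approx -14.667$)
$U H \left(-19\right) = 11 \left(- \frac{44}{3}\right) \left(-19\right) = \left(- \frac{484}{3}\right) \left(-19\right) = \frac{9196}{3}$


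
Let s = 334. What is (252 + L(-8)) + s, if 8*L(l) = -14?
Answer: 2337/4 ≈ 584.25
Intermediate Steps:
L(l) = -7/4 (L(l) = (⅛)*(-14) = -7/4)
(252 + L(-8)) + s = (252 - 7/4) + 334 = 1001/4 + 334 = 2337/4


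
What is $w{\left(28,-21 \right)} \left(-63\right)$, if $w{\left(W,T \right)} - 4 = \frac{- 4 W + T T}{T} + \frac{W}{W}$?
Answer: $672$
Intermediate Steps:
$w{\left(W,T \right)} = 5 + \frac{T^{2} - 4 W}{T}$ ($w{\left(W,T \right)} = 4 + \left(\frac{- 4 W + T T}{T} + \frac{W}{W}\right) = 4 + \left(\frac{- 4 W + T^{2}}{T} + 1\right) = 4 + \left(\frac{T^{2} - 4 W}{T} + 1\right) = 4 + \left(1 + \frac{T^{2} - 4 W}{T}\right) = 5 + \frac{T^{2} - 4 W}{T}$)
$w{\left(28,-21 \right)} \left(-63\right) = \left(5 - 21 - \frac{112}{-21}\right) \left(-63\right) = \left(5 - 21 - 112 \left(- \frac{1}{21}\right)\right) \left(-63\right) = \left(5 - 21 + \frac{16}{3}\right) \left(-63\right) = \left(- \frac{32}{3}\right) \left(-63\right) = 672$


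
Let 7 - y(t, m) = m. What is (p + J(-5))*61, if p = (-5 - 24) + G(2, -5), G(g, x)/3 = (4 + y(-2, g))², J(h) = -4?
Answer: 12810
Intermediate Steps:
y(t, m) = 7 - m
G(g, x) = 3*(11 - g)² (G(g, x) = 3*(4 + (7 - g))² = 3*(11 - g)²)
p = 214 (p = (-5 - 24) + 3*(-11 + 2)² = -29 + 3*(-9)² = -29 + 3*81 = -29 + 243 = 214)
(p + J(-5))*61 = (214 - 4)*61 = 210*61 = 12810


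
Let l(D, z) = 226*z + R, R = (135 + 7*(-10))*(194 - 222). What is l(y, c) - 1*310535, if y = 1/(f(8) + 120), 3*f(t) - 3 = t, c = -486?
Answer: -422191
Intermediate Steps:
f(t) = 1 + t/3
R = -1820 (R = (135 - 70)*(-28) = 65*(-28) = -1820)
y = 3/371 (y = 1/((1 + (⅓)*8) + 120) = 1/((1 + 8/3) + 120) = 1/(11/3 + 120) = 1/(371/3) = 3/371 ≈ 0.0080862)
l(D, z) = -1820 + 226*z (l(D, z) = 226*z - 1820 = -1820 + 226*z)
l(y, c) - 1*310535 = (-1820 + 226*(-486)) - 1*310535 = (-1820 - 109836) - 310535 = -111656 - 310535 = -422191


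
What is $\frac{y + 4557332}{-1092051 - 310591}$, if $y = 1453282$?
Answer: $- \frac{3005307}{701321} \approx -4.2852$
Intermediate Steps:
$\frac{y + 4557332}{-1092051 - 310591} = \frac{1453282 + 4557332}{-1092051 - 310591} = \frac{6010614}{-1402642} = 6010614 \left(- \frac{1}{1402642}\right) = - \frac{3005307}{701321}$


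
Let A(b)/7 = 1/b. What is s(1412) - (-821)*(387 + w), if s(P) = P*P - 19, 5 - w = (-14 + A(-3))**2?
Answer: 18868792/9 ≈ 2.0965e+6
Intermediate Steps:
A(b) = 7/b (A(b) = 7*(1/b) = 7/b)
w = -2356/9 (w = 5 - (-14 + 7/(-3))**2 = 5 - (-14 + 7*(-1/3))**2 = 5 - (-14 - 7/3)**2 = 5 - (-49/3)**2 = 5 - 1*2401/9 = 5 - 2401/9 = -2356/9 ≈ -261.78)
s(P) = -19 + P**2 (s(P) = P**2 - 19 = -19 + P**2)
s(1412) - (-821)*(387 + w) = (-19 + 1412**2) - (-821)*(387 - 2356/9) = (-19 + 1993744) - (-821)*1127/9 = 1993725 - 1*(-925267/9) = 1993725 + 925267/9 = 18868792/9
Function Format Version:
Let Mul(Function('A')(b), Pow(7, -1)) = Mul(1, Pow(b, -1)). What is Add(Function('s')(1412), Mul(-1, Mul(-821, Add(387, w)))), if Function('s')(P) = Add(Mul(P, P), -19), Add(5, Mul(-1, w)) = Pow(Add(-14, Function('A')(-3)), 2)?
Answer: Rational(18868792, 9) ≈ 2.0965e+6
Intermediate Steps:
Function('A')(b) = Mul(7, Pow(b, -1)) (Function('A')(b) = Mul(7, Mul(1, Pow(b, -1))) = Mul(7, Pow(b, -1)))
w = Rational(-2356, 9) (w = Add(5, Mul(-1, Pow(Add(-14, Mul(7, Pow(-3, -1))), 2))) = Add(5, Mul(-1, Pow(Add(-14, Mul(7, Rational(-1, 3))), 2))) = Add(5, Mul(-1, Pow(Add(-14, Rational(-7, 3)), 2))) = Add(5, Mul(-1, Pow(Rational(-49, 3), 2))) = Add(5, Mul(-1, Rational(2401, 9))) = Add(5, Rational(-2401, 9)) = Rational(-2356, 9) ≈ -261.78)
Function('s')(P) = Add(-19, Pow(P, 2)) (Function('s')(P) = Add(Pow(P, 2), -19) = Add(-19, Pow(P, 2)))
Add(Function('s')(1412), Mul(-1, Mul(-821, Add(387, w)))) = Add(Add(-19, Pow(1412, 2)), Mul(-1, Mul(-821, Add(387, Rational(-2356, 9))))) = Add(Add(-19, 1993744), Mul(-1, Mul(-821, Rational(1127, 9)))) = Add(1993725, Mul(-1, Rational(-925267, 9))) = Add(1993725, Rational(925267, 9)) = Rational(18868792, 9)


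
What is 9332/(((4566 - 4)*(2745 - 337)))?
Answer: 2333/2746324 ≈ 0.00084950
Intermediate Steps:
9332/(((4566 - 4)*(2745 - 337))) = 9332/((4562*2408)) = 9332/10985296 = 9332*(1/10985296) = 2333/2746324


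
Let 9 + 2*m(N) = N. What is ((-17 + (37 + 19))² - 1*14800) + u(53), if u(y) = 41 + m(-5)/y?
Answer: -701621/53 ≈ -13238.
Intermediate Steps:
m(N) = -9/2 + N/2
u(y) = 41 - 7/y (u(y) = 41 + (-9/2 + (½)*(-5))/y = 41 + (-9/2 - 5/2)/y = 41 - 7/y)
((-17 + (37 + 19))² - 1*14800) + u(53) = ((-17 + (37 + 19))² - 1*14800) + (41 - 7/53) = ((-17 + 56)² - 14800) + (41 - 7*1/53) = (39² - 14800) + (41 - 7/53) = (1521 - 14800) + 2166/53 = -13279 + 2166/53 = -701621/53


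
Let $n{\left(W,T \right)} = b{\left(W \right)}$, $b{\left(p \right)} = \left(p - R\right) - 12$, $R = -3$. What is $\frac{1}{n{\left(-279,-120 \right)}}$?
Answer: $- \frac{1}{288} \approx -0.0034722$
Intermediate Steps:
$b{\left(p \right)} = -9 + p$ ($b{\left(p \right)} = \left(p - -3\right) - 12 = \left(p + 3\right) - 12 = \left(3 + p\right) - 12 = -9 + p$)
$n{\left(W,T \right)} = -9 + W$
$\frac{1}{n{\left(-279,-120 \right)}} = \frac{1}{-9 - 279} = \frac{1}{-288} = - \frac{1}{288}$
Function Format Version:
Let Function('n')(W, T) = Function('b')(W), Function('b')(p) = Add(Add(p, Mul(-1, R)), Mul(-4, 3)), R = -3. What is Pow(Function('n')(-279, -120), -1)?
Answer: Rational(-1, 288) ≈ -0.0034722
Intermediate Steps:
Function('b')(p) = Add(-9, p) (Function('b')(p) = Add(Add(p, Mul(-1, -3)), Mul(-4, 3)) = Add(Add(p, 3), -12) = Add(Add(3, p), -12) = Add(-9, p))
Function('n')(W, T) = Add(-9, W)
Pow(Function('n')(-279, -120), -1) = Pow(Add(-9, -279), -1) = Pow(-288, -1) = Rational(-1, 288)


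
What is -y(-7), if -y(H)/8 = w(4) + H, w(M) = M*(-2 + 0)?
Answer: -120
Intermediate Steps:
w(M) = -2*M (w(M) = M*(-2) = -2*M)
y(H) = 64 - 8*H (y(H) = -8*(-2*4 + H) = -8*(-8 + H) = 64 - 8*H)
-y(-7) = -(64 - 8*(-7)) = -(64 + 56) = -1*120 = -120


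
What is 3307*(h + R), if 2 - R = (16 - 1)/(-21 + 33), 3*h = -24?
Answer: -95903/4 ≈ -23976.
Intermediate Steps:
h = -8 (h = (1/3)*(-24) = -8)
R = 3/4 (R = 2 - (16 - 1)/(-21 + 33) = 2 - 15/12 = 2 - 1*5/4 = 2 - 5/4 = 3/4 ≈ 0.75000)
3307*(h + R) = 3307*(-8 + 3/4) = 3307*(-29/4) = -95903/4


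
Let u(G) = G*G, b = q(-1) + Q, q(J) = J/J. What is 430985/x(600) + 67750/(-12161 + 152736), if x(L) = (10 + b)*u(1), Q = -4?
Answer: 2423447625/39361 ≈ 61570.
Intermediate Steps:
q(J) = 1
b = -3 (b = 1 - 4 = -3)
u(G) = G**2
x(L) = 7 (x(L) = (10 - 3)*1**2 = 7*1 = 7)
430985/x(600) + 67750/(-12161 + 152736) = 430985/7 + 67750/(-12161 + 152736) = 430985*(1/7) + 67750/140575 = 430985/7 + 67750*(1/140575) = 430985/7 + 2710/5623 = 2423447625/39361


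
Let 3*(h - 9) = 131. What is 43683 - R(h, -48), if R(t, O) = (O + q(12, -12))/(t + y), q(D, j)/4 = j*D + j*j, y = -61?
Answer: 1091931/25 ≈ 43677.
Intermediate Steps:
h = 158/3 (h = 9 + (⅓)*131 = 9 + 131/3 = 158/3 ≈ 52.667)
q(D, j) = 4*j² + 4*D*j (q(D, j) = 4*(j*D + j*j) = 4*(D*j + j²) = 4*(j² + D*j) = 4*j² + 4*D*j)
R(t, O) = O/(-61 + t) (R(t, O) = (O + 4*(-12)*(12 - 12))/(t - 61) = (O + 4*(-12)*0)/(-61 + t) = (O + 0)/(-61 + t) = O/(-61 + t))
43683 - R(h, -48) = 43683 - (-48)/(-61 + 158/3) = 43683 - (-48)/(-25/3) = 43683 - (-48)*(-3)/25 = 43683 - 1*144/25 = 43683 - 144/25 = 1091931/25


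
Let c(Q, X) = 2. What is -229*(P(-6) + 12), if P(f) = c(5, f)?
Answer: -3206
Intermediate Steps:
P(f) = 2
-229*(P(-6) + 12) = -229*(2 + 12) = -229*14 = -3206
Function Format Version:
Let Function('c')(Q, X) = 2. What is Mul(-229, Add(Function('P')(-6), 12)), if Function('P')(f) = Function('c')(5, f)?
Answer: -3206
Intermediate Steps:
Function('P')(f) = 2
Mul(-229, Add(Function('P')(-6), 12)) = Mul(-229, Add(2, 12)) = Mul(-229, 14) = -3206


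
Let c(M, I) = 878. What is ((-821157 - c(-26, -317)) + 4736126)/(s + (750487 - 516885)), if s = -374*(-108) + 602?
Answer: 1304697/91532 ≈ 14.254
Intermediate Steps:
s = 40994 (s = 40392 + 602 = 40994)
((-821157 - c(-26, -317)) + 4736126)/(s + (750487 - 516885)) = ((-821157 - 1*878) + 4736126)/(40994 + (750487 - 516885)) = ((-821157 - 878) + 4736126)/(40994 + 233602) = (-822035 + 4736126)/274596 = 3914091*(1/274596) = 1304697/91532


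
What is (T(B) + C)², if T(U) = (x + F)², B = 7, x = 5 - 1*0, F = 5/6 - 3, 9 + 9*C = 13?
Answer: 93025/1296 ≈ 71.779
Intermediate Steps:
C = 4/9 (C = -1 + (⅑)*13 = -1 + 13/9 = 4/9 ≈ 0.44444)
F = -13/6 (F = 5*(⅙) - 3 = ⅚ - 3 = -13/6 ≈ -2.1667)
x = 5 (x = 5 + 0 = 5)
T(U) = 289/36 (T(U) = (5 - 13/6)² = (17/6)² = 289/36)
(T(B) + C)² = (289/36 + 4/9)² = (305/36)² = 93025/1296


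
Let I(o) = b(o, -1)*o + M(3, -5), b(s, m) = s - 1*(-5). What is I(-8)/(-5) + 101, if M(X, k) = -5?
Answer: 486/5 ≈ 97.200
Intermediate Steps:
b(s, m) = 5 + s (b(s, m) = s + 5 = 5 + s)
I(o) = -5 + o*(5 + o) (I(o) = (5 + o)*o - 5 = o*(5 + o) - 5 = -5 + o*(5 + o))
I(-8)/(-5) + 101 = (-5 - 8*(5 - 8))/(-5) + 101 = (-5 - 8*(-3))*(-⅕) + 101 = (-5 + 24)*(-⅕) + 101 = 19*(-⅕) + 101 = -19/5 + 101 = 486/5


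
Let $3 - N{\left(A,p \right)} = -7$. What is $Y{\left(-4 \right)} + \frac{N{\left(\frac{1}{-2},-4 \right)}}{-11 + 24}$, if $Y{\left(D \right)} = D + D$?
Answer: $- \frac{94}{13} \approx -7.2308$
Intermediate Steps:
$N{\left(A,p \right)} = 10$ ($N{\left(A,p \right)} = 3 - -7 = 3 + 7 = 10$)
$Y{\left(D \right)} = 2 D$
$Y{\left(-4 \right)} + \frac{N{\left(\frac{1}{-2},-4 \right)}}{-11 + 24} = 2 \left(-4\right) + \frac{10}{-11 + 24} = -8 + \frac{10}{13} = - \frac{94}{13}$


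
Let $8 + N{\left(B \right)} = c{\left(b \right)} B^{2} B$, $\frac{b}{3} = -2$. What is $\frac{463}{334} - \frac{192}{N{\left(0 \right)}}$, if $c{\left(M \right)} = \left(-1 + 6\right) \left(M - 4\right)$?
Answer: $\frac{8479}{334} \approx 25.386$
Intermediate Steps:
$b = -6$ ($b = 3 \left(-2\right) = -6$)
$c{\left(M \right)} = -20 + 5 M$ ($c{\left(M \right)} = 5 \left(-4 + M\right) = -20 + 5 M$)
$N{\left(B \right)} = -8 - 50 B^{3}$ ($N{\left(B \right)} = -8 + \left(-20 + 5 \left(-6\right)\right) B^{2} B = -8 + \left(-20 - 30\right) B^{2} B = -8 + - 50 B^{2} B = -8 - 50 B^{3}$)
$\frac{463}{334} - \frac{192}{N{\left(0 \right)}} = \frac{463}{334} - \frac{192}{-8 - 50 \cdot 0^{3}} = 463 \cdot \frac{1}{334} - \frac{192}{-8 - 0} = \frac{463}{334} - \frac{192}{-8 + 0} = \frac{463}{334} - \frac{192}{-8} = \frac{463}{334} - -24 = \frac{463}{334} + 24 = \frac{8479}{334}$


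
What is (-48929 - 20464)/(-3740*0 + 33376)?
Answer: -69393/33376 ≈ -2.0791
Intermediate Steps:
(-48929 - 20464)/(-3740*0 + 33376) = -69393/(-340*0 + 33376) = -69393/(0 + 33376) = -69393/33376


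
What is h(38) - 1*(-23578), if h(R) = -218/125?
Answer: 2947032/125 ≈ 23576.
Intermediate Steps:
h(R) = -218/125 (h(R) = -218*1/125 = -218/125)
h(38) - 1*(-23578) = -218/125 - 1*(-23578) = -218/125 + 23578 = 2947032/125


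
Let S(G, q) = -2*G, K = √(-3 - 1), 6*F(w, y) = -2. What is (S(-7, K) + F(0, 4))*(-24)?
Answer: -328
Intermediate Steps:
F(w, y) = -⅓ (F(w, y) = (⅙)*(-2) = -⅓)
K = 2*I (K = √(-4) = 2*I ≈ 2.0*I)
(S(-7, K) + F(0, 4))*(-24) = (-2*(-7) - ⅓)*(-24) = (14 - ⅓)*(-24) = (41/3)*(-24) = -328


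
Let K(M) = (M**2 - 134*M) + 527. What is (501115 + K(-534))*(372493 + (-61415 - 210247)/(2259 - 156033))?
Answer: 2731473661832132/8543 ≈ 3.1973e+11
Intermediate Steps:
K(M) = 527 + M**2 - 134*M
(501115 + K(-534))*(372493 + (-61415 - 210247)/(2259 - 156033)) = (501115 + (527 + (-534)**2 - 134*(-534)))*(372493 + (-61415 - 210247)/(2259 - 156033)) = (501115 + (527 + 285156 + 71556))*(372493 - 271662/(-153774)) = (501115 + 357239)*(372493 - 271662*(-1/153774)) = 858354*(372493 + 45277/25629) = 858354*(9546668374/25629) = 2731473661832132/8543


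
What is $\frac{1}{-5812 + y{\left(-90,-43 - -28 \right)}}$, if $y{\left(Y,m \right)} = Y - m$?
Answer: $- \frac{1}{5887} \approx -0.00016987$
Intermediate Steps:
$\frac{1}{-5812 + y{\left(-90,-43 - -28 \right)}} = \frac{1}{-5812 - \left(47 + 28\right)} = \frac{1}{-5812 - 75} = \frac{1}{-5887} = - \frac{1}{5887}$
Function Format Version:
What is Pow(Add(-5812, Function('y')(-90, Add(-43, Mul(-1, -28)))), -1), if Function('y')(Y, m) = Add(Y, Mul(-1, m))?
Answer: Rational(-1, 5887) ≈ -0.00016987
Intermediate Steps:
Pow(Add(-5812, Function('y')(-90, Add(-43, Mul(-1, -28)))), -1) = Pow(Add(-5812, Add(-90, Mul(-1, Add(-43, Mul(-1, -28))))), -1) = Pow(Add(-5812, Add(-90, Mul(-1, Add(-43, 28)))), -1) = Pow(Add(-5812, Add(-90, Mul(-1, -15))), -1) = Pow(Add(-5812, Add(-90, 15)), -1) = Pow(Add(-5812, -75), -1) = Pow(-5887, -1) = Rational(-1, 5887)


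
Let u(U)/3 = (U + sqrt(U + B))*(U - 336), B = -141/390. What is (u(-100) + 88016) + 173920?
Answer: 392736 - 654*I*sqrt(1696110)/65 ≈ 3.9274e+5 - 13104.0*I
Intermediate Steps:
B = -47/130 (B = -141*1/390 = -47/130 ≈ -0.36154)
u(U) = 3*(-336 + U)*(U + sqrt(-47/130 + U)) (u(U) = 3*((U + sqrt(U - 47/130))*(U - 336)) = 3*((U + sqrt(-47/130 + U))*(-336 + U)) = 3*((-336 + U)*(U + sqrt(-47/130 + U))) = 3*(-336 + U)*(U + sqrt(-47/130 + U)))
(u(-100) + 88016) + 173920 = ((-1008*(-100) + 3*(-100)**2 - 504*sqrt(-6110 + 16900*(-100))/65 + (3/130)*(-100)*sqrt(-6110 + 16900*(-100))) + 88016) + 173920 = ((100800 + 3*10000 - 504*sqrt(-6110 - 1690000)/65 + (3/130)*(-100)*sqrt(-6110 - 1690000)) + 88016) + 173920 = ((100800 + 30000 - 504*I*sqrt(1696110)/65 + (3/130)*(-100)*sqrt(-1696110)) + 88016) + 173920 = ((100800 + 30000 - 504*I*sqrt(1696110)/65 + (3/130)*(-100)*(I*sqrt(1696110))) + 88016) + 173920 = ((100800 + 30000 - 504*I*sqrt(1696110)/65 - 30*I*sqrt(1696110)/13) + 88016) + 173920 = ((130800 - 654*I*sqrt(1696110)/65) + 88016) + 173920 = (218816 - 654*I*sqrt(1696110)/65) + 173920 = 392736 - 654*I*sqrt(1696110)/65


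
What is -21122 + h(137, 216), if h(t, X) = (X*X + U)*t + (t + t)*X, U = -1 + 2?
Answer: 6430071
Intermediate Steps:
U = 1
h(t, X) = t*(1 + X²) + 2*X*t (h(t, X) = (X*X + 1)*t + (t + t)*X = (X² + 1)*t + (2*t)*X = (1 + X²)*t + 2*X*t = t*(1 + X²) + 2*X*t)
-21122 + h(137, 216) = -21122 + 137*(1 + 216² + 2*216) = -21122 + 137*(1 + 46656 + 432) = -21122 + 137*47089 = -21122 + 6451193 = 6430071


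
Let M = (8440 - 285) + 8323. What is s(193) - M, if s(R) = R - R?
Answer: -16478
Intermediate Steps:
s(R) = 0
M = 16478 (M = 8155 + 8323 = 16478)
s(193) - M = 0 - 1*16478 = 0 - 16478 = -16478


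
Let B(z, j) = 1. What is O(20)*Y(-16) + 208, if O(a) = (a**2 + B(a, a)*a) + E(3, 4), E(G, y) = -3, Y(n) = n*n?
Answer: 106960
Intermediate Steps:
Y(n) = n**2
O(a) = -3 + a + a**2 (O(a) = (a**2 + 1*a) - 3 = (a**2 + a) - 3 = (a + a**2) - 3 = -3 + a + a**2)
O(20)*Y(-16) + 208 = (-3 + 20 + 20**2)*(-16)**2 + 208 = (-3 + 20 + 400)*256 + 208 = 417*256 + 208 = 106752 + 208 = 106960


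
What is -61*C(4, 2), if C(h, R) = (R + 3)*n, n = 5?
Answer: -1525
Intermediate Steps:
C(h, R) = 15 + 5*R (C(h, R) = (R + 3)*5 = (3 + R)*5 = 15 + 5*R)
-61*C(4, 2) = -61*(15 + 5*2) = -61*(15 + 10) = -61*25 = -1525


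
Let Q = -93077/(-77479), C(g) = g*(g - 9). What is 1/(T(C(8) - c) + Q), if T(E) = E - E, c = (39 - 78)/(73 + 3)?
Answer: 77479/93077 ≈ 0.83242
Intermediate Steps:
C(g) = g*(-9 + g)
c = -39/76 ≈ -0.51316
T(E) = 0
Q = 93077/77479 (Q = -93077*(-1/77479) = 93077/77479 ≈ 1.2013)
1/(T(C(8) - c) + Q) = 1/(0 + 93077/77479) = 1/(93077/77479) = 77479/93077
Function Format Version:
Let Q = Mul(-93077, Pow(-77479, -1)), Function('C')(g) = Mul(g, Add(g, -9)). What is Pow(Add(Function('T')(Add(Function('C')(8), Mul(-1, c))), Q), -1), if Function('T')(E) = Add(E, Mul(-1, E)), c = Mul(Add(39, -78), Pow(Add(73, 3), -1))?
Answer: Rational(77479, 93077) ≈ 0.83242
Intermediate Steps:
Function('C')(g) = Mul(g, Add(-9, g))
c = Rational(-39, 76) (c = Mul(-39, Pow(76, -1)) = Mul(-39, Rational(1, 76)) = Rational(-39, 76) ≈ -0.51316)
Function('T')(E) = 0
Q = Rational(93077, 77479) (Q = Mul(-93077, Rational(-1, 77479)) = Rational(93077, 77479) ≈ 1.2013)
Pow(Add(Function('T')(Add(Function('C')(8), Mul(-1, c))), Q), -1) = Pow(Add(0, Rational(93077, 77479)), -1) = Pow(Rational(93077, 77479), -1) = Rational(77479, 93077)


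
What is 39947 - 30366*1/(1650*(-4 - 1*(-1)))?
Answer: 10987112/275 ≈ 39953.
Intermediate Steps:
39947 - 30366*1/(1650*(-4 - 1*(-1))) = 39947 - 30366*1/(1650*(-4 + 1)) = 39947 - 30366/(1650*(-3)) = 39947 - 30366/(-4950) = 39947 - 30366*(-1/4950) = 39947 + 1687/275 = 10987112/275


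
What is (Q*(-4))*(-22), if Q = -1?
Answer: -88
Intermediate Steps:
(Q*(-4))*(-22) = -1*(-4)*(-22) = 4*(-22) = -88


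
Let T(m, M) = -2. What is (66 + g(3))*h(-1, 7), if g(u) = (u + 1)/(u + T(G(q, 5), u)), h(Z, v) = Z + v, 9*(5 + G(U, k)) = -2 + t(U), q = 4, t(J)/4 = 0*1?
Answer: 420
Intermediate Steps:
t(J) = 0 (t(J) = 4*(0*1) = 4*0 = 0)
G(U, k) = -47/9 (G(U, k) = -5 + (-2 + 0)/9 = -5 + (1/9)*(-2) = -5 - 2/9 = -47/9)
g(u) = (1 + u)/(-2 + u) (g(u) = (u + 1)/(u - 2) = (1 + u)/(-2 + u))
(66 + g(3))*h(-1, 7) = (66 + (1 + 3)/(-2 + 3))*(-1 + 7) = (66 + 4/1)*6 = (66 + 1*4)*6 = (66 + 4)*6 = 70*6 = 420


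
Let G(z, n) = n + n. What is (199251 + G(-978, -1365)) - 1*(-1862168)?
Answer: 2058689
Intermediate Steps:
G(z, n) = 2*n
(199251 + G(-978, -1365)) - 1*(-1862168) = (199251 + 2*(-1365)) - 1*(-1862168) = (199251 - 2730) + 1862168 = 196521 + 1862168 = 2058689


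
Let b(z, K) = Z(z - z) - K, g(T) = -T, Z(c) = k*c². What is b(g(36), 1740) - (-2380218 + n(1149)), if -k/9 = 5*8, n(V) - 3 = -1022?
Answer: 2379497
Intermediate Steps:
n(V) = -1019 (n(V) = 3 - 1022 = -1019)
k = -360 (k = -45*8 = -9*40 = -360)
Z(c) = -360*c²
b(z, K) = -K (b(z, K) = -360*(z - z)² - K = -360*0² - K = -360*0 - K = 0 - K = -K)
b(g(36), 1740) - (-2380218 + n(1149)) = -1*1740 - (-2380218 - 1019) = -1740 - 1*(-2381237) = -1740 + 2381237 = 2379497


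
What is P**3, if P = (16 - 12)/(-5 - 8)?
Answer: -64/2197 ≈ -0.029131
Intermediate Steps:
P = -4/13 (P = 4/(-13) = 4*(-1/13) = -4/13 ≈ -0.30769)
P**3 = (-4/13)**3 = -64/2197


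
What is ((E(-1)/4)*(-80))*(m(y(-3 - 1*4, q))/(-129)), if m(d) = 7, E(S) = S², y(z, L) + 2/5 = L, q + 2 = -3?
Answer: 140/129 ≈ 1.0853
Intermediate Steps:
q = -5 (q = -2 - 3 = -5)
y(z, L) = -⅖ + L
((E(-1)/4)*(-80))*(m(y(-3 - 1*4, q))/(-129)) = (((-1)²/4)*(-80))*(7/(-129)) = ((1*(¼))*(-80))*(7*(-1/129)) = ((¼)*(-80))*(-7/129) = -20*(-7/129) = 140/129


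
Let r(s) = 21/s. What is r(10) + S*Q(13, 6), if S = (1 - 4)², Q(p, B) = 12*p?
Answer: 14061/10 ≈ 1406.1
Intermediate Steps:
S = 9 (S = (-3)² = 9)
r(10) + S*Q(13, 6) = 21/10 + 9*(12*13) = 21*(⅒) + 9*156 = 21/10 + 1404 = 14061/10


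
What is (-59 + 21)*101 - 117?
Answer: -3955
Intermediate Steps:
(-59 + 21)*101 - 117 = -38*101 - 117 = -3838 - 117 = -3955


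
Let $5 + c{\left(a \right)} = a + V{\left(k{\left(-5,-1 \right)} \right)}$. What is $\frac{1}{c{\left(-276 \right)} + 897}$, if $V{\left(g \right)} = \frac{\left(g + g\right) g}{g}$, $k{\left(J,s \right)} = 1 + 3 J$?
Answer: $\frac{1}{588} \approx 0.0017007$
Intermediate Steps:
$V{\left(g \right)} = 2 g$ ($V{\left(g \right)} = \frac{2 g g}{g} = \frac{2 g^{2}}{g} = 2 g$)
$c{\left(a \right)} = -33 + a$ ($c{\left(a \right)} = -5 + \left(a + 2 \left(1 + 3 \left(-5\right)\right)\right) = -5 + \left(a + 2 \left(1 - 15\right)\right) = -5 + \left(a + 2 \left(-14\right)\right) = -5 + \left(a - 28\right) = -5 + \left(-28 + a\right) = -33 + a$)
$\frac{1}{c{\left(-276 \right)} + 897} = \frac{1}{\left(-33 - 276\right) + 897} = \frac{1}{-309 + 897} = \frac{1}{588}$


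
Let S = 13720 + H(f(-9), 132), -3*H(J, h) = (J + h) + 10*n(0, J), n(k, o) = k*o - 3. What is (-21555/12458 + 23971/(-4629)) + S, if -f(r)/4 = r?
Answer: 788154944455/57668082 ≈ 13667.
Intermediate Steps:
f(r) = -4*r
n(k, o) = -3 + k*o
H(J, h) = 10 - J/3 - h/3 (H(J, h) = -((J + h) + 10*(-3 + 0*J))/3 = -((J + h) + 10*(-3 + 0))/3 = -((J + h) + 10*(-3))/3 = -((J + h) - 30)/3 = -(-30 + J + h)/3 = 10 - J/3 - h/3)
S = 13674 (S = 13720 + (10 - (-4)*(-9)/3 - ⅓*132) = 13720 + (10 - ⅓*36 - 44) = 13720 + (10 - 12 - 44) = 13720 - 46 = 13674)
(-21555/12458 + 23971/(-4629)) + S = (-21555/12458 + 23971/(-4629)) + 13674 = (-21555*1/12458 + 23971*(-1/4629)) + 13674 = (-21555/12458 - 23971/4629) + 13674 = -398408813/57668082 + 13674 = 788154944455/57668082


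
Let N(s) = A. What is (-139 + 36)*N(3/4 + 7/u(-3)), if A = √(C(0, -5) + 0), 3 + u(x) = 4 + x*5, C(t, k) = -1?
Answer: -103*I ≈ -103.0*I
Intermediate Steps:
u(x) = 1 + 5*x (u(x) = -3 + (4 + x*5) = -3 + (4 + 5*x) = 1 + 5*x)
A = I (A = √(-1 + 0) = √(-1) = I ≈ 1.0*I)
N(s) = I
(-139 + 36)*N(3/4 + 7/u(-3)) = (-139 + 36)*I = -103*I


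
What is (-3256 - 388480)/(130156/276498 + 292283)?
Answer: -54157110264/40407897545 ≈ -1.3403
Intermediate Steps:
(-3256 - 388480)/(130156/276498 + 292283) = -391736/(130156*(1/276498) + 292283) = -391736/(65078/138249 + 292283) = -391736/40407897545/138249 = -391736*138249/40407897545 = -54157110264/40407897545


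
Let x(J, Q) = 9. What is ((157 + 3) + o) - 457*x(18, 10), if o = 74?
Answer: -3879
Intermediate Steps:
((157 + 3) + o) - 457*x(18, 10) = ((157 + 3) + 74) - 457*9 = (160 + 74) - 4113 = 234 - 4113 = -3879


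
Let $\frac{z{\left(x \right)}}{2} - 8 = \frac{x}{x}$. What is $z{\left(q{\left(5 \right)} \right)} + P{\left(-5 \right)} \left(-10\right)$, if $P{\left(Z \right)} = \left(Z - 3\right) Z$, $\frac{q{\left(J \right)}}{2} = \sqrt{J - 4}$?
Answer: $-382$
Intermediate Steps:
$q{\left(J \right)} = 2 \sqrt{-4 + J}$ ($q{\left(J \right)} = 2 \sqrt{J - 4} = 2 \sqrt{-4 + J}$)
$P{\left(Z \right)} = Z \left(-3 + Z\right)$ ($P{\left(Z \right)} = \left(-3 + Z\right) Z = Z \left(-3 + Z\right)$)
$z{\left(x \right)} = 18$ ($z{\left(x \right)} = 16 + 2 \frac{x}{x} = 16 + 2 \cdot 1 = 16 + 2 = 18$)
$z{\left(q{\left(5 \right)} \right)} + P{\left(-5 \right)} \left(-10\right) = 18 + - 5 \left(-3 - 5\right) \left(-10\right) = 18 + \left(-5\right) \left(-8\right) \left(-10\right) = 18 + 40 \left(-10\right) = 18 - 400 = -382$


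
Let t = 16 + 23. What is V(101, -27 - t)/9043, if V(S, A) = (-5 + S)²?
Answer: 9216/9043 ≈ 1.0191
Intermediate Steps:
t = 39
V(101, -27 - t)/9043 = (-5 + 101)²/9043 = 96²*(1/9043) = 9216*(1/9043) = 9216/9043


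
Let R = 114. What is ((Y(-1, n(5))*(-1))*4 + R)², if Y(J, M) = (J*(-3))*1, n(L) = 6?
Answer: 10404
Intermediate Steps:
Y(J, M) = -3*J (Y(J, M) = -3*J*1 = -3*J)
((Y(-1, n(5))*(-1))*4 + R)² = ((-3*(-1)*(-1))*4 + 114)² = ((3*(-1))*4 + 114)² = (-3*4 + 114)² = (-12 + 114)² = 102² = 10404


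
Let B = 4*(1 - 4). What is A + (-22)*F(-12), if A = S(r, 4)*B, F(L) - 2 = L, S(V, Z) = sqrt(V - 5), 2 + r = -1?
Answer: 220 - 24*I*sqrt(2) ≈ 220.0 - 33.941*I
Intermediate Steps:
r = -3 (r = -2 - 1 = -3)
S(V, Z) = sqrt(-5 + V)
F(L) = 2 + L
B = -12 (B = 4*(-3) = -12)
A = -24*I*sqrt(2) (A = sqrt(-5 - 3)*(-12) = sqrt(-8)*(-12) = (2*I*sqrt(2))*(-12) = -24*I*sqrt(2) ≈ -33.941*I)
A + (-22)*F(-12) = -24*I*sqrt(2) + (-22)*(2 - 12) = -24*I*sqrt(2) - 1*22*(-10) = -24*I*sqrt(2) - 22*(-10) = -24*I*sqrt(2) + 220 = 220 - 24*I*sqrt(2)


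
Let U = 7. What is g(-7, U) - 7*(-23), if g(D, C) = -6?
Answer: 155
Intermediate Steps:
g(-7, U) - 7*(-23) = -6 - 7*(-23) = -6 + 161 = 155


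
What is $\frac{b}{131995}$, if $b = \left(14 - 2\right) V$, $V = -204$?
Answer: $- \frac{2448}{131995} \approx -0.018546$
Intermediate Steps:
$b = -2448$ ($b = \left(14 - 2\right) \left(-204\right) = 12 \left(-204\right) = -2448$)
$\frac{b}{131995} = - \frac{2448}{131995}$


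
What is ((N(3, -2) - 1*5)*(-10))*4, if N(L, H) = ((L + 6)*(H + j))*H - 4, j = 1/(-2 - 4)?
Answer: -1200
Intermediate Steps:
j = -⅙ (j = 1/(-6) = -⅙ ≈ -0.16667)
N(L, H) = -4 + H*(6 + L)*(-⅙ + H) (N(L, H) = ((L + 6)*(H - ⅙))*H - 4 = ((6 + L)*(-⅙ + H))*H - 4 = H*(6 + L)*(-⅙ + H) - 4 = -4 + H*(6 + L)*(-⅙ + H))
((N(3, -2) - 1*5)*(-10))*4 = (((-4 - 1*(-2) + 6*(-2)² + 3*(-2)² - ⅙*(-2)*3) - 1*5)*(-10))*4 = (((-4 + 2 + 6*4 + 3*4 + 1) - 5)*(-10))*4 = (((-4 + 2 + 24 + 12 + 1) - 5)*(-10))*4 = ((35 - 5)*(-10))*4 = (30*(-10))*4 = -300*4 = -1200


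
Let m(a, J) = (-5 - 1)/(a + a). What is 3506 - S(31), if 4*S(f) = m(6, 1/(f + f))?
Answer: 28049/8 ≈ 3506.1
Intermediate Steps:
m(a, J) = -3/a (m(a, J) = -6*1/(2*a) = -3/a)
S(f) = -⅛ (S(f) = (-3/6)/4 = (-3*⅙)/4 = (¼)*(-½) = -⅛)
3506 - S(31) = 3506 - 1*(-⅛) = 3506 + ⅛ = 28049/8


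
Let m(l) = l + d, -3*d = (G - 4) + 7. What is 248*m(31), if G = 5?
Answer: 21080/3 ≈ 7026.7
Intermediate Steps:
d = -8/3 (d = -((5 - 4) + 7)/3 = -(1 + 7)/3 = -1/3*8 = -8/3 ≈ -2.6667)
m(l) = -8/3 + l (m(l) = l - 8/3 = -8/3 + l)
248*m(31) = 248*(-8/3 + 31) = 248*(85/3) = 21080/3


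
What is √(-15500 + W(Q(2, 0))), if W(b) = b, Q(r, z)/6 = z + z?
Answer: 10*I*√155 ≈ 124.5*I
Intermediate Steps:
Q(r, z) = 12*z (Q(r, z) = 6*(z + z) = 6*(2*z) = 12*z)
√(-15500 + W(Q(2, 0))) = √(-15500 + 12*0) = √(-15500 + 0) = √(-15500) = 10*I*√155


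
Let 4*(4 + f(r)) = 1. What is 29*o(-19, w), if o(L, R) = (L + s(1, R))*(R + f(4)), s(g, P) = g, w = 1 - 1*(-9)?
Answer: -6525/2 ≈ -3262.5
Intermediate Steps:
w = 10 (w = 1 + 9 = 10)
f(r) = -15/4 (f(r) = -4 + (¼)*1 = -4 + ¼ = -15/4)
o(L, R) = (1 + L)*(-15/4 + R) (o(L, R) = (L + 1)*(R - 15/4) = (1 + L)*(-15/4 + R))
29*o(-19, w) = 29*(-15/4 + 10 - 15/4*(-19) - 19*10) = 29*(-15/4 + 10 + 285/4 - 190) = 29*(-225/2) = -6525/2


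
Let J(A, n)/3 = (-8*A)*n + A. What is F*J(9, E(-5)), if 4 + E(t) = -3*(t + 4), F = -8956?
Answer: -2176308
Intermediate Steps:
E(t) = -16 - 3*t (E(t) = -4 - 3*(t + 4) = -4 - 3*(4 + t) = -4 + (-12 - 3*t) = -16 - 3*t)
J(A, n) = 3*A - 24*A*n (J(A, n) = 3*((-8*A)*n + A) = 3*(-8*A*n + A) = 3*(A - 8*A*n) = 3*A - 24*A*n)
F*J(9, E(-5)) = -26868*9*(1 - 8*(-16 - 3*(-5))) = -26868*9*(1 - 8*(-16 + 15)) = -26868*9*(1 - 8*(-1)) = -26868*9*(1 + 8) = -26868*9*9 = -8956*243 = -2176308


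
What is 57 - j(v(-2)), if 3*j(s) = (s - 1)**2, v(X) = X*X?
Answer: 54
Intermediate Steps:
v(X) = X**2
j(s) = (-1 + s)**2/3 (j(s) = (s - 1)**2/3 = (-1 + s)**2/3)
57 - j(v(-2)) = 57 - (-1 + (-2)**2)**2/3 = 57 - (-1 + 4)**2/3 = 57 - 3**2/3 = 57 - 9/3 = 57 - 1*3 = 57 - 3 = 54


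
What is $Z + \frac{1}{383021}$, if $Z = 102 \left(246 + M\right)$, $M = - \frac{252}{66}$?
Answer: $\frac{104077530299}{4213231} \approx 24703.0$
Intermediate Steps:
$M = - \frac{42}{11}$ ($M = \left(-252\right) \frac{1}{66} = - \frac{42}{11} \approx -3.8182$)
$Z = \frac{271728}{11}$ ($Z = 102 \left(246 - \frac{42}{11}\right) = 102 \cdot \frac{2664}{11} = \frac{271728}{11} \approx 24703.0$)
$Z + \frac{1}{383021} = \frac{271728}{11} + \frac{1}{383021} = \frac{104077530299}{4213231}$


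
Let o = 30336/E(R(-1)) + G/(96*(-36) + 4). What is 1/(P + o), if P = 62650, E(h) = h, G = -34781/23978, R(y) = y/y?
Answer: 82772056/7696642433997 ≈ 1.0754e-5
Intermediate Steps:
R(y) = 1
G = -34781/23978 (G = -34781*1/23978 = -34781/23978 ≈ -1.4505)
o = 2510973125597/82772056 (o = 30336/1 - 34781/(23978*(96*(-36) + 4)) = 30336*1 - 34781/(23978*(-3456 + 4)) = 30336 - 34781/23978/(-3452) = 30336 - 34781/23978*(-1/3452) = 30336 + 34781/82772056 = 2510973125597/82772056 ≈ 30336.)
1/(P + o) = 1/(62650 + 2510973125597/82772056) = 1/(7696642433997/82772056) = 82772056/7696642433997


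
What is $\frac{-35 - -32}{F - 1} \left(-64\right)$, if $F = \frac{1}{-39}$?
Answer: $- \frac{936}{5} \approx -187.2$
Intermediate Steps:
$F = - \frac{1}{39} \approx -0.025641$
$\frac{-35 - -32}{F - 1} \left(-64\right) = \frac{-35 - -32}{- \frac{1}{39} - 1} \left(-64\right) = \frac{-35 + 32}{- \frac{40}{39}} \left(-64\right) = \left(-3\right) \left(- \frac{39}{40}\right) \left(-64\right) = \frac{117}{40} \left(-64\right) = - \frac{936}{5}$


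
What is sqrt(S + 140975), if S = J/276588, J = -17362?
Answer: sqrt(299575351131654)/46098 ≈ 375.47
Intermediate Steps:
S = -8681/138294 (S = -17362/276588 = -17362*1/276588 = -8681/138294 ≈ -0.062772)
sqrt(S + 140975) = sqrt(-8681/138294 + 140975) = sqrt(19495987969/138294) = sqrt(299575351131654)/46098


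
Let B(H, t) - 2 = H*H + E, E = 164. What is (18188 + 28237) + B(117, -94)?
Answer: 60280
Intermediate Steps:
B(H, t) = 166 + H² (B(H, t) = 2 + (H*H + 164) = 2 + (H² + 164) = 2 + (164 + H²) = 166 + H²)
(18188 + 28237) + B(117, -94) = (18188 + 28237) + (166 + 117²) = 46425 + (166 + 13689) = 46425 + 13855 = 60280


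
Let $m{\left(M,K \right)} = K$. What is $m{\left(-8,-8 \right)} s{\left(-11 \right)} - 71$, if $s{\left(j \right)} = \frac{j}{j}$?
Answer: $-79$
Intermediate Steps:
$s{\left(j \right)} = 1$
$m{\left(-8,-8 \right)} s{\left(-11 \right)} - 71 = \left(-8\right) 1 - 71 = -8 - 71 = -79$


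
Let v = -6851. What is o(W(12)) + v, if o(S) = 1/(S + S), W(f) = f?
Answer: -164423/24 ≈ -6851.0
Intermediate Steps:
o(S) = 1/(2*S)
o(W(12)) + v = (1/2)/12 - 6851 = (1/2)*(1/12) - 6851 = 1/24 - 6851 = -164423/24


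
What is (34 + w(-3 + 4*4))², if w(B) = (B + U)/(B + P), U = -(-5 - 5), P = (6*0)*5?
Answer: 216225/169 ≈ 1279.4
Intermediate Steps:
P = 0 (P = 0*5 = 0)
U = 10 (U = -1*(-10) = 10)
w(B) = (10 + B)/B (w(B) = (B + 10)/(B + 0) = (10 + B)/B)
(34 + w(-3 + 4*4))² = (34 + (10 + (-3 + 4*4))/(-3 + 4*4))² = (34 + (10 + (-3 + 16))/(-3 + 16))² = (34 + (10 + 13)/13)² = (34 + (1/13)*23)² = (34 + 23/13)² = (465/13)² = 216225/169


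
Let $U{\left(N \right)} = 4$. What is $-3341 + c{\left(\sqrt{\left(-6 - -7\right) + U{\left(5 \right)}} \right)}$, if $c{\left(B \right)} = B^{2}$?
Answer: $-3336$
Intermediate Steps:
$-3341 + c{\left(\sqrt{\left(-6 - -7\right) + U{\left(5 \right)}} \right)} = -3341 + \left(\sqrt{\left(-6 - -7\right) + 4}\right)^{2} = -3341 + \left(\sqrt{\left(-6 + 7\right) + 4}\right)^{2} = -3341 + \left(\sqrt{1 + 4}\right)^{2} = -3341 + \left(\sqrt{5}\right)^{2} = -3341 + 5 = -3336$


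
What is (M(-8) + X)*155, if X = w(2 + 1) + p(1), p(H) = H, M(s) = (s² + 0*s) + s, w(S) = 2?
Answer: 9145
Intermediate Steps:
M(s) = s + s² (M(s) = (s² + 0) + s = s² + s = s + s²)
X = 3 (X = 2 + 1 = 3)
(M(-8) + X)*155 = (-8*(1 - 8) + 3)*155 = (-8*(-7) + 3)*155 = (56 + 3)*155 = 59*155 = 9145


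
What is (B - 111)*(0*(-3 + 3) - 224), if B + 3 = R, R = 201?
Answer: -19488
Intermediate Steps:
B = 198 (B = -3 + 201 = 198)
(B - 111)*(0*(-3 + 3) - 224) = (198 - 111)*(0*(-3 + 3) - 224) = 87*(0*0 - 224) = 87*(0 - 224) = 87*(-224) = -19488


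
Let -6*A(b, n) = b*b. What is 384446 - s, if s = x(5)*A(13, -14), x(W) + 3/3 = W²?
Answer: 385122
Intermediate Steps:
x(W) = -1 + W²
A(b, n) = -b²/6 (A(b, n) = -b*b/6 = -b²/6)
s = -676 (s = (-1 + 5²)*(-⅙*13²) = (-1 + 25)*(-⅙*169) = 24*(-169/6) = -676)
384446 - s = 384446 - 1*(-676) = 384446 + 676 = 385122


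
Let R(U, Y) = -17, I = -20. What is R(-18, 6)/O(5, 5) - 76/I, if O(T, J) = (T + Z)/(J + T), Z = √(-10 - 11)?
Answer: -1688/115 + 85*I*√21/23 ≈ -14.678 + 16.936*I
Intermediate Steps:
Z = I*√21 (Z = √(-21) = I*√21 ≈ 4.5826*I)
O(T, J) = (T + I*√21)/(J + T)
R(-18, 6)/O(5, 5) - 76/I = -17*(5 + 5)/(5 + I*√21) - 76/(-20) = -17*10/(5 + I*√21) - 76*(-1/20) = -17*10/(5 + I*√21) + 19/5 = -17/(½ + I*√21/10) + 19/5 = 19/5 - 17/(½ + I*√21/10)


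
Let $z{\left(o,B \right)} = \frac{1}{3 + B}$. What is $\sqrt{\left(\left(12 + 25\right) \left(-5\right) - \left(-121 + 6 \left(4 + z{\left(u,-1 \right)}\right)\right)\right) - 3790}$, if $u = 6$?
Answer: $i \sqrt{3881} \approx 62.298 i$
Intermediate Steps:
$\sqrt{\left(\left(12 + 25\right) \left(-5\right) - \left(-121 + 6 \left(4 + z{\left(u,-1 \right)}\right)\right)\right) - 3790} = \sqrt{\left(\left(12 + 25\right) \left(-5\right) + \left(\left(- 6 \left(4 + \frac{1}{3 - 1}\right) + 3\right) - -118\right)\right) - 3790} = \sqrt{\left(37 \left(-5\right) + \left(\left(- 6 \left(4 + \frac{1}{2}\right) + 3\right) + 118\right)\right) - 3790} = \sqrt{\left(-185 + \left(\left(- 6 \left(4 + \frac{1}{2}\right) + 3\right) + 118\right)\right) - 3790} = \sqrt{\left(-185 + \left(\left(\left(-6\right) \frac{9}{2} + 3\right) + 118\right)\right) - 3790} = \sqrt{\left(-185 + \left(\left(-27 + 3\right) + 118\right)\right) - 3790} = \sqrt{\left(-185 + \left(-24 + 118\right)\right) - 3790} = \sqrt{\left(-185 + 94\right) - 3790} = \sqrt{-91 - 3790} = \sqrt{-3881} = i \sqrt{3881}$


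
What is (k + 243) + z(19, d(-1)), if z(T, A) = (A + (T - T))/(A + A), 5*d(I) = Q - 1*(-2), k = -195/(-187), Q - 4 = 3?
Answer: 91459/374 ≈ 244.54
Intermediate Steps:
Q = 7 (Q = 4 + 3 = 7)
k = 195/187 (k = -195*(-1/187) = 195/187 ≈ 1.0428)
d(I) = 9/5 (d(I) = (7 - 1*(-2))/5 = (7 + 2)/5 = (⅕)*9 = 9/5)
z(T, A) = ½ (z(T, A) = (A + 0)/((2*A)) = A*(1/(2*A)) = ½)
(k + 243) + z(19, d(-1)) = (195/187 + 243) + ½ = 45636/187 + ½ = 91459/374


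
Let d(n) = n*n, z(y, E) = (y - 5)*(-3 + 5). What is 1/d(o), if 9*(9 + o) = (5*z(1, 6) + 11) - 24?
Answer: 81/17956 ≈ 0.0045110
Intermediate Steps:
z(y, E) = -10 + 2*y (z(y, E) = (-5 + y)*2 = -10 + 2*y)
o = -134/9 (o = -9 + ((5*(-10 + 2*1) + 11) - 24)/9 = -9 + ((5*(-10 + 2) + 11) - 24)/9 = -9 + ((5*(-8) + 11) - 24)/9 = -9 + ((-40 + 11) - 24)/9 = -9 + (-29 - 24)/9 = -9 + (⅑)*(-53) = -9 - 53/9 = -134/9 ≈ -14.889)
d(n) = n²
1/d(o) = 1/((-134/9)²) = 1/(17956/81) = 81/17956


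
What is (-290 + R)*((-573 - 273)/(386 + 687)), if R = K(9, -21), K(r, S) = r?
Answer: 237726/1073 ≈ 221.55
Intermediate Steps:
R = 9
(-290 + R)*((-573 - 273)/(386 + 687)) = (-290 + 9)*((-573 - 273)/(386 + 687)) = -(-237726)/1073 = -281*(-846/1073) = 237726/1073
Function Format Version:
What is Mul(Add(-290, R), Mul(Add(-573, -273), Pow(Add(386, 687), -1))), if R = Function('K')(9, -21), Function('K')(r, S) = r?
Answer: Rational(237726, 1073) ≈ 221.55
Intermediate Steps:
R = 9
Mul(Add(-290, R), Mul(Add(-573, -273), Pow(Add(386, 687), -1))) = Mul(Add(-290, 9), Mul(Add(-573, -273), Pow(Add(386, 687), -1))) = Mul(-281, Mul(-846, Pow(1073, -1))) = Mul(-281, Mul(-846, Rational(1, 1073))) = Mul(-281, Rational(-846, 1073)) = Rational(237726, 1073)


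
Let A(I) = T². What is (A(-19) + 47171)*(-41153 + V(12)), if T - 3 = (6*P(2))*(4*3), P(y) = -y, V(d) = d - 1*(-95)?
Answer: -2752216392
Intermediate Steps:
V(d) = 95 + d (V(d) = d + 95 = 95 + d)
T = -141 (T = 3 + (6*(-1*2))*(4*3) = 3 + (6*(-2))*12 = 3 - 12*12 = 3 - 144 = -141)
A(I) = 19881 (A(I) = (-141)² = 19881)
(A(-19) + 47171)*(-41153 + V(12)) = (19881 + 47171)*(-41153 + (95 + 12)) = 67052*(-41153 + 107) = 67052*(-41046) = -2752216392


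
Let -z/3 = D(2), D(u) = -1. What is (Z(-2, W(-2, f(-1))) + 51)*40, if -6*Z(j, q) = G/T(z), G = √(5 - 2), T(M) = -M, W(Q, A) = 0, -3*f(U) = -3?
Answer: 2040 + 20*√3/9 ≈ 2043.8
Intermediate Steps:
f(U) = 1 (f(U) = -⅓*(-3) = 1)
z = 3 (z = -3*(-1) = 3)
G = √3 ≈ 1.7320
Z(j, q) = √3/18 (Z(j, q) = -√3/(6*((-1*3))) = -√3/(6*(-3)) = -√3*(-1)/(6*3) = -(-1)*√3/18 = √3/18)
(Z(-2, W(-2, f(-1))) + 51)*40 = (√3/18 + 51)*40 = (51 + √3/18)*40 = 2040 + 20*√3/9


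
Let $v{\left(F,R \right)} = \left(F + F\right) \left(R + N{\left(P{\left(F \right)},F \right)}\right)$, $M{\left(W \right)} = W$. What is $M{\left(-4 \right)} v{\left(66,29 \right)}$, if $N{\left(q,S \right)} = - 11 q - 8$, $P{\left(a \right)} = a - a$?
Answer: $-11088$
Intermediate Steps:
$P{\left(a \right)} = 0$
$N{\left(q,S \right)} = -8 - 11 q$
$v{\left(F,R \right)} = 2 F \left(-8 + R\right)$ ($v{\left(F,R \right)} = \left(F + F\right) \left(R - 8\right) = 2 F \left(R + \left(-8 + 0\right)\right) = 2 F \left(R - 8\right) = 2 F \left(-8 + R\right)$)
$M{\left(-4 \right)} v{\left(66,29 \right)} = - 4 \cdot 2 \cdot 66 \left(-8 + 29\right) = - 4 \cdot 2 \cdot 66 \cdot 21 = \left(-4\right) 2772 = -11088$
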